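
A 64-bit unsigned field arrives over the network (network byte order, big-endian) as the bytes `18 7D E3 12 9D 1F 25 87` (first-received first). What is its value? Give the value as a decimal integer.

In big-endian order the high byte comes first in memory.
The bytes are already most-significant first: 0x187DE3129D1F2587.
0x187DE3129D1F2587 = 1764816298084083079.

1764816298084083079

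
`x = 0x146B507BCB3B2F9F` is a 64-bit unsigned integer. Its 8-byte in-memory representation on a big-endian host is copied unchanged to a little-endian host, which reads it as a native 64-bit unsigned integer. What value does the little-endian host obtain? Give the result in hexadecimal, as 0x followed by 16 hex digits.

Stored big-endian, the bytes at ascending addresses are 14 6B 50 7B CB 3B 2F 9F.
Read back as little-endian, the first byte is least significant, giving 0x9F2F3BCB7B506B14.

0x9F2F3BCB7B506B14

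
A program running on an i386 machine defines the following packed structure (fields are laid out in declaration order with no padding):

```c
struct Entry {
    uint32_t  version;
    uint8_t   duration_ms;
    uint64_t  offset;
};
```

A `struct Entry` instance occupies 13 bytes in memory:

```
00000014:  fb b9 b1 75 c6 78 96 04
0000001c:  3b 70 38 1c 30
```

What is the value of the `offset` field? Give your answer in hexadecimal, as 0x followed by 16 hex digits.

0x301C38703B049678

`offset` follows `version` (4 B), `duration_ms` (1 B), so it starts at offset 4 + 1 = 5 and occupies 8 bytes.
Bytes at offsets 5..12: 78 96 04 3B 70 38 1C 30.
In little-endian order the low byte comes first in memory.
Reassemble most-significant byte first: 30 1C 38 70 3B 04 96 78 → 0x301C38703B049678.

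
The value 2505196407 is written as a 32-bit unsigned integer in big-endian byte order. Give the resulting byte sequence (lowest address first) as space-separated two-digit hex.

2505196407 in hexadecimal, padded to 32 bits, is 0x95524377.
Split into bytes (most-significant first): 95 52 43 77.
In big-endian order the high byte comes first in memory.
So the memory order matches the most-significant-first order: 95 52 43 77.

95 52 43 77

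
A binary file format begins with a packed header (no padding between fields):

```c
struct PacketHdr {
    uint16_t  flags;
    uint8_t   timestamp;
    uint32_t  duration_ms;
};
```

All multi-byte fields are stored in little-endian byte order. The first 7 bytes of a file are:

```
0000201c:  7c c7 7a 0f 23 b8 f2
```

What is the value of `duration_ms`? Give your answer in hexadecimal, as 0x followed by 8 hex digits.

0xF2B8230F

`duration_ms` follows `flags` (2 B), `timestamp` (1 B), so it starts at offset 2 + 1 = 3 and occupies 4 bytes.
Bytes at offsets 3..6: 0F 23 B8 F2.
Little-endian stores the least-significant byte at the lowest address.
Reassemble most-significant byte first: F2 B8 23 0F → 0xF2B8230F.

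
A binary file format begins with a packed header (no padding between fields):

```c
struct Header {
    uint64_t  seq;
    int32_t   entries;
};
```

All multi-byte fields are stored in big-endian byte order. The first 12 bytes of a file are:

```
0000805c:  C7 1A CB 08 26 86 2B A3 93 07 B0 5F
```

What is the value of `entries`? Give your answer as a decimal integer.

`entries` follows `seq` (8 bytes), so it starts at byte offset 8 and occupies 4 bytes.
Bytes at offsets 8..11: 93 07 B0 5F.
In big-endian order the high byte comes first in memory.
The bytes are already most-significant first: 0x9307B05F.
Top bit is set, so as a signed 32-bit value this is 0x9307B05F − 2^32 = -1828212641.

-1828212641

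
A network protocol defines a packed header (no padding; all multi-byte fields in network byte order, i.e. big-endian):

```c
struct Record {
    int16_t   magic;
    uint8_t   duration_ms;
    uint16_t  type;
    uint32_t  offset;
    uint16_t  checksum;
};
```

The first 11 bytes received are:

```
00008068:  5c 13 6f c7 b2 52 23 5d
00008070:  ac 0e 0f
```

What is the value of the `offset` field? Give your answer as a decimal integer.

1378049452

`offset` follows `magic` (2 B), `duration_ms` (1 B), `type` (2 B), so it starts at offset 2 + 1 + 2 = 5 and occupies 4 bytes.
Bytes at offsets 5..8: 52 23 5D AC.
In big-endian order the high byte comes first in memory.
The bytes are already most-significant first: 0x52235DAC.
0x52235DAC = 1378049452.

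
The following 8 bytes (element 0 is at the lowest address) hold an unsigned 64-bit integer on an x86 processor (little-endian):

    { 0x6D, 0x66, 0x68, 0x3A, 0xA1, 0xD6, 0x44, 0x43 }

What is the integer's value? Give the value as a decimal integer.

Little-endian stores the least-significant byte at the lowest address.
Reassemble most-significant byte first: 43 44 D6 A1 3A 68 66 6D → 0x4344D6A13A68666D.
0x4344D6A13A68666D = 4847235086915495533.

4847235086915495533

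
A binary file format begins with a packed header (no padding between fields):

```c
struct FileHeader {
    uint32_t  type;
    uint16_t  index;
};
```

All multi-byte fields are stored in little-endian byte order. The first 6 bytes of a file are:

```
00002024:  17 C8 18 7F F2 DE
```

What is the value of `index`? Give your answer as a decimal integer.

`index` follows `type` (4 bytes), so it starts at byte offset 4 and occupies 2 bytes.
Bytes at offsets 4..5: F2 DE.
Little-endian stores the least-significant byte at the lowest address.
Reassemble most-significant byte first: DE F2 → 0xDEF2.
0xDEF2 = 57074.

57074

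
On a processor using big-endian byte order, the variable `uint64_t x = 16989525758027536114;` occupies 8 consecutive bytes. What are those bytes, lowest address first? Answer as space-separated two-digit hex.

EB C6 EB A9 9D 94 96 F2

16989525758027536114 in hexadecimal, padded to 64 bits, is 0xEBC6EBA99D9496F2.
Split into bytes (most-significant first): EB C6 EB A9 9D 94 96 F2.
Big-endian stores the most-significant byte at the lowest address.
So the memory order matches the most-significant-first order: EB C6 EB A9 9D 94 96 F2.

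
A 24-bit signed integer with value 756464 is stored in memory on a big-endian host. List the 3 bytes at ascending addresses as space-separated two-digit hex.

756464 in hexadecimal, padded to 24 bits, is 0x0B8AF0.
Split into bytes (most-significant first): 0B 8A F0.
Big-endian: lowest address holds the most-significant byte.
So the memory order matches the most-significant-first order: 0B 8A F0.

0B 8A F0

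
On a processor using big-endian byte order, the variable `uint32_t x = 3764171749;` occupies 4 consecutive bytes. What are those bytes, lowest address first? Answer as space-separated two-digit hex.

3764171749 in hexadecimal, padded to 32 bits, is 0xE05CB3E5.
Split into bytes (most-significant first): E0 5C B3 E5.
In big-endian order the high byte comes first in memory.
So the memory order matches the most-significant-first order: E0 5C B3 E5.

E0 5C B3 E5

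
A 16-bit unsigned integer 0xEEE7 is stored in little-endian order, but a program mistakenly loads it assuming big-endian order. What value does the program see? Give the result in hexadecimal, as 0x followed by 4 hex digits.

Stored little-endian, the bytes at ascending addresses are E7 EE.
Read back as big-endian, the last byte is least significant, giving 0xE7EE.

0xE7EE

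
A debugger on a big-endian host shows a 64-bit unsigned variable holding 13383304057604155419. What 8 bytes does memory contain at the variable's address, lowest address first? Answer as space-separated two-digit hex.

13383304057604155419 in hexadecimal, padded to 64 bits, is 0xB9BB0C21F28A281B.
Split into bytes (most-significant first): B9 BB 0C 21 F2 8A 28 1B.
In big-endian order the high byte comes first in memory.
So the memory order matches the most-significant-first order: B9 BB 0C 21 F2 8A 28 1B.

B9 BB 0C 21 F2 8A 28 1B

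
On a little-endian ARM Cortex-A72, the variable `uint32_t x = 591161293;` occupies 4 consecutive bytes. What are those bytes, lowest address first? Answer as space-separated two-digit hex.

CD 67 3C 23

591161293 in hexadecimal, padded to 32 bits, is 0x233C67CD.
Split into bytes (most-significant first): 23 3C 67 CD.
Little-endian: lowest address holds the least-significant byte.
So at ascending addresses the bytes are CD 67 3C 23.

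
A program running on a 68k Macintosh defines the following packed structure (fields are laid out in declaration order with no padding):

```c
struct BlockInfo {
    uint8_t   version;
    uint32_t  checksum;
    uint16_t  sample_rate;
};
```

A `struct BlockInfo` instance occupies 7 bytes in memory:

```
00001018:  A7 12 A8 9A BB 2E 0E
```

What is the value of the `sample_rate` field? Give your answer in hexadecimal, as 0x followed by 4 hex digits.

0x2E0E

`sample_rate` follows `version` (1 B), `checksum` (4 B), so it starts at offset 1 + 4 = 5 and occupies 2 bytes.
Bytes at offsets 5..6: 2E 0E.
In big-endian order the high byte comes first in memory.
The bytes are already most-significant first: 0x2E0E.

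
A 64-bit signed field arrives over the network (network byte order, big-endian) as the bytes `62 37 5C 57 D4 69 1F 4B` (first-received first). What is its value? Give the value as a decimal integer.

Big-endian stores the most-significant byte at the lowest address.
The bytes are already most-significant first: 0x62375C57D4691F4B.
0x62375C57D4691F4B = 7077226871731593035.

7077226871731593035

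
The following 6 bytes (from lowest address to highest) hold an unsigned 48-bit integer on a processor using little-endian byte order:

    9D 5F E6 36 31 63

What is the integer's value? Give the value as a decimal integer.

Little-endian stores the least-significant byte at the lowest address.
Reassemble most-significant byte first: 63 31 36 E6 5F 9D → 0x633136E65F9D.
0x633136E65F9D = 109063025614749.

109063025614749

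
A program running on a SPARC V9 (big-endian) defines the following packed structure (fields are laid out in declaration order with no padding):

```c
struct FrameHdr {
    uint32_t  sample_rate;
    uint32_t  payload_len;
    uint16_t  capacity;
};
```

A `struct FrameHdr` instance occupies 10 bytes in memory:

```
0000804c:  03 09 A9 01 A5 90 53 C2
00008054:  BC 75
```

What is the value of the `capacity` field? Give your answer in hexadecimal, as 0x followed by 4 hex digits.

0xBC75

`capacity` follows `sample_rate` (4 B), `payload_len` (4 B), so it starts at offset 4 + 4 = 8 and occupies 2 bytes.
Bytes at offsets 8..9: BC 75.
Big-endian: lowest address holds the most-significant byte.
The bytes are already most-significant first: 0xBC75.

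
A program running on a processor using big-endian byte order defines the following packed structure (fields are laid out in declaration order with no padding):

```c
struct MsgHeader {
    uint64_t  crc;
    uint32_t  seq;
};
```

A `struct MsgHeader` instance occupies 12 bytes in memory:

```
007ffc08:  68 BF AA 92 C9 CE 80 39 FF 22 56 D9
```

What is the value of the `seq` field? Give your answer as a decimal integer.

4280440537

`seq` follows `crc` (8 bytes), so it starts at byte offset 8 and occupies 4 bytes.
Bytes at offsets 8..11: FF 22 56 D9.
In big-endian order the high byte comes first in memory.
The bytes are already most-significant first: 0xFF2256D9.
0xFF2256D9 = 4280440537.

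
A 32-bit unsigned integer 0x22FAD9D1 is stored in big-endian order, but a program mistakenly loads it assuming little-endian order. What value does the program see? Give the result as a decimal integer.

3520723490

Stored big-endian, the bytes at ascending addresses are 22 FA D9 D1.
Read back as little-endian, the first byte is least significant, giving 0xD1D9FA22.
0xD1D9FA22 = 3520723490.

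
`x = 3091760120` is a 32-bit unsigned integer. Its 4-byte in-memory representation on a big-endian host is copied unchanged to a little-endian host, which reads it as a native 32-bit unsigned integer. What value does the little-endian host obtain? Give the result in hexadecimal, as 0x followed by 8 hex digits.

0xF88348B8

3091760120 in 32-bit hexadecimal is 0xB84883F8.
Stored big-endian, the bytes at ascending addresses are B8 48 83 F8.
Read back as little-endian, the first byte is least significant, giving 0xF88348B8.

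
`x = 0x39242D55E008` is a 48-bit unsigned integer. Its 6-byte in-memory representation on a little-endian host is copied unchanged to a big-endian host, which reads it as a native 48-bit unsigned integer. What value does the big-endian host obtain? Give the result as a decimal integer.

9759594718265

Stored little-endian, the bytes at ascending addresses are 08 E0 55 2D 24 39.
Read back as big-endian, the last byte is least significant, giving 0x08E0552D2439.
0x08E0552D2439 = 9759594718265.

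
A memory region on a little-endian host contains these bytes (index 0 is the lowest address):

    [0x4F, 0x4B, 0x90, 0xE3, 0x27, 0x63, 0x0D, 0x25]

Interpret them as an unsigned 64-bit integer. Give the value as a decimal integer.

Little-endian: lowest address holds the least-significant byte.
Reassemble most-significant byte first: 25 0D 63 27 E3 90 4B 4F → 0x250D6327E3904B4F.
0x250D6327E3904B4F = 2669899177073331023.

2669899177073331023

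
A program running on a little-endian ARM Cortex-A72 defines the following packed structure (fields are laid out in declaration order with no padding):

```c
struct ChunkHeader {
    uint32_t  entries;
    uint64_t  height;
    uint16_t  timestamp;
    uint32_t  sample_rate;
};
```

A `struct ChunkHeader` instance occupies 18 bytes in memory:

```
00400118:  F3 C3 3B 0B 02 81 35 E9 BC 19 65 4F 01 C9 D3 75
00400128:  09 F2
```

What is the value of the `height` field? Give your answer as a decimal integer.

5721007200801227010

`height` follows `entries` (4 bytes), so it starts at byte offset 4 and occupies 8 bytes.
Bytes at offsets 4..11: 02 81 35 E9 BC 19 65 4F.
In little-endian order the low byte comes first in memory.
Reassemble most-significant byte first: 4F 65 19 BC E9 35 81 02 → 0x4F6519BCE9358102.
0x4F6519BCE9358102 = 5721007200801227010.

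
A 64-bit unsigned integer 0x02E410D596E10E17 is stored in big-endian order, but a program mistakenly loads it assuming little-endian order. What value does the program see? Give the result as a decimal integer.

1661513350482289666

Stored big-endian, the bytes at ascending addresses are 02 E4 10 D5 96 E1 0E 17.
Read back as little-endian, the first byte is least significant, giving 0x170EE196D510E402.
0x170EE196D510E402 = 1661513350482289666.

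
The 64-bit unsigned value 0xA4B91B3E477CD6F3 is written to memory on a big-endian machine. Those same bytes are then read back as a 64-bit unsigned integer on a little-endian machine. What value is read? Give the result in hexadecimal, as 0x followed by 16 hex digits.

Stored big-endian, the bytes at ascending addresses are A4 B9 1B 3E 47 7C D6 F3.
Read back as little-endian, the first byte is least significant, giving 0xF3D67C473E1BB9A4.

0xF3D67C473E1BB9A4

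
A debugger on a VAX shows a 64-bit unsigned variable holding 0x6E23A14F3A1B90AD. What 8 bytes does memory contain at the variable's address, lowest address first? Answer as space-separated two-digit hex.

Split into bytes (most-significant first): 6E 23 A1 4F 3A 1B 90 AD.
Little-endian: lowest address holds the least-significant byte.
So at ascending addresses the bytes are AD 90 1B 3A 4F A1 23 6E.

AD 90 1B 3A 4F A1 23 6E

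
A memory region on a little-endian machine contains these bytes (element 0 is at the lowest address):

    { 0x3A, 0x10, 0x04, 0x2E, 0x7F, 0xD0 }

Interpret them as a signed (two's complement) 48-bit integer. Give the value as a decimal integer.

Little-endian stores the least-significant byte at the lowest address.
Reassemble most-significant byte first: D0 7F 2E 04 10 3A → 0xD07F2E04103A.
Top bit is set, so as a signed 48-bit value this is 0xD07F2E04103A − 2^48 = -52230325268422.

-52230325268422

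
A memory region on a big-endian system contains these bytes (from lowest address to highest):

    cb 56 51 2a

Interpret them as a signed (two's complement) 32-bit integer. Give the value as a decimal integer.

In big-endian order the high byte comes first in memory.
The bytes are already most-significant first: 0xCB56512A.
Top bit is set, so as a signed 32-bit value this is 0xCB56512A − 2^32 = -883535574.

-883535574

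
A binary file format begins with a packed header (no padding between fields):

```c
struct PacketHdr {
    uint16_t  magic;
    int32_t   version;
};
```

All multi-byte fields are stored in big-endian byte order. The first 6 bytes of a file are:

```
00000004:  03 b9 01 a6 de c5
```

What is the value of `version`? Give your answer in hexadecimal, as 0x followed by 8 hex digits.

`version` follows `magic` (2 bytes), so it starts at byte offset 2 and occupies 4 bytes.
Bytes at offsets 2..5: 01 A6 DE C5.
Big-endian stores the most-significant byte at the lowest address.
The bytes are already most-significant first: 0x01A6DEC5.

0x01A6DEC5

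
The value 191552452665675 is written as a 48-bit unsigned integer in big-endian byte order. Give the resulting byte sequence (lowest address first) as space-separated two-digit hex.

191552452665675 in hexadecimal, padded to 48 bits, is 0xAE3747E5A14B.
Split into bytes (most-significant first): AE 37 47 E5 A1 4B.
In big-endian order the high byte comes first in memory.
So the memory order matches the most-significant-first order: AE 37 47 E5 A1 4B.

AE 37 47 E5 A1 4B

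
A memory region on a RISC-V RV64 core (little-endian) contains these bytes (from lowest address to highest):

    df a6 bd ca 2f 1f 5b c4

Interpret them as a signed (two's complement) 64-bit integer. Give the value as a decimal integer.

Little-endian stores the least-significant byte at the lowest address.
Reassemble most-significant byte first: C4 5B 1F 2F CA BD A6 DF → 0xC45B1F2FCABDA6DF.
Top bit is set, so as a signed 64-bit value this is 0xC45B1F2FCABDA6DF − 2^64 = -4297807129269655841.

-4297807129269655841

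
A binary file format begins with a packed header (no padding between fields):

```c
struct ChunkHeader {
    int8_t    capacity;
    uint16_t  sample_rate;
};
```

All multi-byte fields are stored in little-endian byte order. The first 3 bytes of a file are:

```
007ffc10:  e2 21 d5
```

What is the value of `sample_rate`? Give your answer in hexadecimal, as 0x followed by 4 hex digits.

`sample_rate` follows `capacity` (1 byte), so it starts at byte offset 1 and occupies 2 bytes.
Bytes at offsets 1..2: 21 D5.
Little-endian: lowest address holds the least-significant byte.
Reassemble most-significant byte first: D5 21 → 0xD521.

0xD521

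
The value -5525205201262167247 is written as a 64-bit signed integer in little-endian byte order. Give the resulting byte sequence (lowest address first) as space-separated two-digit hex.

Two's complement of -5525205201262167247 in 64 bits: 5525205201262167247 = 0x4CAD78DB545F44CF; invert → 0xB3528724ABA0BB30; add 1 → 0xB3528724ABA0BB31.
Split into bytes (most-significant first): B3 52 87 24 AB A0 BB 31.
Little-endian: lowest address holds the least-significant byte.
So at ascending addresses the bytes are 31 BB A0 AB 24 87 52 B3.

31 BB A0 AB 24 87 52 B3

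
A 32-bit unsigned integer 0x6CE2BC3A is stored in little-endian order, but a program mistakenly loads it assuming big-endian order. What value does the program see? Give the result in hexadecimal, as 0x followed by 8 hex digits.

0x3ABCE26C

Stored little-endian, the bytes at ascending addresses are 3A BC E2 6C.
Read back as big-endian, the last byte is least significant, giving 0x3ABCE26C.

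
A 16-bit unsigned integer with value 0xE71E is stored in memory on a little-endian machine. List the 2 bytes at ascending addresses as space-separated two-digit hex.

1E E7

Split into bytes (most-significant first): E7 1E.
Little-endian: lowest address holds the least-significant byte.
So at ascending addresses the bytes are 1E E7.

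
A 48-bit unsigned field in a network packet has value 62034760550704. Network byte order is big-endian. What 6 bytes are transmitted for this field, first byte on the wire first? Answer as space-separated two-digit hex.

62034760550704 in hexadecimal, padded to 48 bits, is 0x386B97DDC930.
Split into bytes (most-significant first): 38 6B 97 DD C9 30.
In big-endian order the high byte comes first in memory.
So the memory order matches the most-significant-first order: 38 6B 97 DD C9 30.

38 6B 97 DD C9 30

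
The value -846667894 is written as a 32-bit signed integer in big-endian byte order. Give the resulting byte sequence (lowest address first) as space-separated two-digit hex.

Two's complement of -846667894 in 32 bits: 846667894 = 0x32772076; invert → 0xCD88DF89; add 1 → 0xCD88DF8A.
Split into bytes (most-significant first): CD 88 DF 8A.
Big-endian: lowest address holds the most-significant byte.
So the memory order matches the most-significant-first order: CD 88 DF 8A.

CD 88 DF 8A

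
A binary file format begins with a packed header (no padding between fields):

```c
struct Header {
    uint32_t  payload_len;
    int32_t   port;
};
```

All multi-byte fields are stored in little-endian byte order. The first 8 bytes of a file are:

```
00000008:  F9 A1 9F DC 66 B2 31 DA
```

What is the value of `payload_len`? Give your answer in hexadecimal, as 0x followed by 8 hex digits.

`payload_len` is the first field, at byte offset 0, occupying 4 bytes.
Bytes at offsets 0..3: F9 A1 9F DC.
Little-endian stores the least-significant byte at the lowest address.
Reassemble most-significant byte first: DC 9F A1 F9 → 0xDC9FA1F9.

0xDC9FA1F9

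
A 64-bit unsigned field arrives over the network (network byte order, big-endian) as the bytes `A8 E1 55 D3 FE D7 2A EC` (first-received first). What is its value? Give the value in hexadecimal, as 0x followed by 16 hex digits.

0xA8E155D3FED72AEC

In big-endian order the high byte comes first in memory.
The bytes are already most-significant first: 0xA8E155D3FED72AEC.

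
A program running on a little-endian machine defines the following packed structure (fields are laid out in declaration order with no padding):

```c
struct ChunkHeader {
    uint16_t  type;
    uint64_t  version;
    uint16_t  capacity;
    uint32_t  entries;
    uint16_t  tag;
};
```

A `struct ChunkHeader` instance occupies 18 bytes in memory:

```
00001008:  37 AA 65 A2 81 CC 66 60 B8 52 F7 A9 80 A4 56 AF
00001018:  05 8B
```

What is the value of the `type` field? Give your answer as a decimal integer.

`type` is the first field, at byte offset 0, occupying 2 bytes.
Bytes at offsets 0..1: 37 AA.
Little-endian: lowest address holds the least-significant byte.
Reassemble most-significant byte first: AA 37 → 0xAA37.
0xAA37 = 43575.

43575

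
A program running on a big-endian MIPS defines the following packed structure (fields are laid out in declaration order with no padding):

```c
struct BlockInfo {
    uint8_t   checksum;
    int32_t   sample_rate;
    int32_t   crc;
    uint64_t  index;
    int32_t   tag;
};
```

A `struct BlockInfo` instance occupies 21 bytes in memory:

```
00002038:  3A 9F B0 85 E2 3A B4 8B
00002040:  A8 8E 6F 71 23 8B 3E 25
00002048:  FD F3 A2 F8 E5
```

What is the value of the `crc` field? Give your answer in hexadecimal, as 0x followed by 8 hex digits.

`crc` follows `checksum` (1 B), `sample_rate` (4 B), so it starts at offset 1 + 4 = 5 and occupies 4 bytes.
Bytes at offsets 5..8: 3A B4 8B A8.
In big-endian order the high byte comes first in memory.
The bytes are already most-significant first: 0x3AB48BA8.

0x3AB48BA8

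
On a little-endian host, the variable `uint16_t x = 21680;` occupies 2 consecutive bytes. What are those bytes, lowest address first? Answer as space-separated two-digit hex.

21680 in hexadecimal, padded to 16 bits, is 0x54B0.
Split into bytes (most-significant first): 54 B0.
In little-endian order the low byte comes first in memory.
So at ascending addresses the bytes are B0 54.

B0 54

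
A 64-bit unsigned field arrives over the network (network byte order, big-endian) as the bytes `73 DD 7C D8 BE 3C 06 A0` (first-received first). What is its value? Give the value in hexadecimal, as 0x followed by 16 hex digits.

0x73DD7CD8BE3C06A0

Big-endian: lowest address holds the most-significant byte.
The bytes are already most-significant first: 0x73DD7CD8BE3C06A0.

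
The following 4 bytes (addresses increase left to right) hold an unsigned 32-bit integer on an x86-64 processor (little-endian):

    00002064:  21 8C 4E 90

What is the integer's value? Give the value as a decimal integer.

Little-endian: lowest address holds the least-significant byte.
Reassemble most-significant byte first: 90 4E 8C 21 → 0x904E8C21.
0x904E8C21 = 2421066785.

2421066785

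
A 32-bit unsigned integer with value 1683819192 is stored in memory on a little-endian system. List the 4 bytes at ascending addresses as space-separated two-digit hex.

1683819192 in hexadecimal, padded to 32 bits, is 0x645D0AB8.
Split into bytes (most-significant first): 64 5D 0A B8.
Little-endian: lowest address holds the least-significant byte.
So at ascending addresses the bytes are B8 0A 5D 64.

B8 0A 5D 64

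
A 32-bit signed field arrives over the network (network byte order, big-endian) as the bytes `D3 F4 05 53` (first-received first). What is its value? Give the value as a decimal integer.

-738982573

Big-endian: lowest address holds the most-significant byte.
The bytes are already most-significant first: 0xD3F40553.
Top bit is set, so as a signed 32-bit value this is 0xD3F40553 − 2^32 = -738982573.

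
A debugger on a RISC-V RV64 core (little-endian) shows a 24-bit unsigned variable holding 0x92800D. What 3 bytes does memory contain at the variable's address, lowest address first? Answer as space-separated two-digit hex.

Split into bytes (most-significant first): 92 80 0D.
In little-endian order the low byte comes first in memory.
So at ascending addresses the bytes are 0D 80 92.

0D 80 92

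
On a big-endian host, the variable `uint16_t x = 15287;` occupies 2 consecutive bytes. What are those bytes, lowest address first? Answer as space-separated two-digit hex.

15287 in hexadecimal, padded to 16 bits, is 0x3BB7.
Split into bytes (most-significant first): 3B B7.
Big-endian stores the most-significant byte at the lowest address.
So the memory order matches the most-significant-first order: 3B B7.

3B B7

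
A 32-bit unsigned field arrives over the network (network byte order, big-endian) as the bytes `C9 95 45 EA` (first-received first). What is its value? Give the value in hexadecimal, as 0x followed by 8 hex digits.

In big-endian order the high byte comes first in memory.
The bytes are already most-significant first: 0xC99545EA.

0xC99545EA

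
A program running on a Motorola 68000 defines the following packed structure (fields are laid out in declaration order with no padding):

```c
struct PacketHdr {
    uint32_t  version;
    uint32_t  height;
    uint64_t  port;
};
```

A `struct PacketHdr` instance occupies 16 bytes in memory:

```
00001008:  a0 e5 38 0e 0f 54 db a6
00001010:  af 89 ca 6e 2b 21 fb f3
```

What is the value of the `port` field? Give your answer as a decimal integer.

`port` follows `version` (4 B), `height` (4 B), so it starts at offset 4 + 4 = 8 and occupies 8 bytes.
Bytes at offsets 8..15: AF 89 CA 6E 2B 21 FB F3.
In big-endian order the high byte comes first in memory.
The bytes are already most-significant first: 0xAF89CA6E2B21FBF3.
0xAF89CA6E2B21FBF3 = 12648863602965609459.

12648863602965609459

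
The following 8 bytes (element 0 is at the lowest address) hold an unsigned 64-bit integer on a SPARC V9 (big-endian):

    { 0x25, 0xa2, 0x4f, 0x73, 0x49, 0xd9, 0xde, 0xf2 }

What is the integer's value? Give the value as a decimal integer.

Big-endian: lowest address holds the most-significant byte.
The bytes are already most-significant first: 0x25A24F7349D9DEF2.
0x25A24F7349D9DEF2 = 2711817282209308402.

2711817282209308402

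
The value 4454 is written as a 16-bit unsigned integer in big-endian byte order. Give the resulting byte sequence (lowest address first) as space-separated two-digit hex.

11 66

4454 in hexadecimal, padded to 16 bits, is 0x1166.
Split into bytes (most-significant first): 11 66.
Big-endian: lowest address holds the most-significant byte.
So the memory order matches the most-significant-first order: 11 66.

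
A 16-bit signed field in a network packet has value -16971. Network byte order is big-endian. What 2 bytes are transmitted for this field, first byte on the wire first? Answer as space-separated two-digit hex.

BD B5

Two's complement of -16971 in 16 bits: 16971 = 0x424B; invert → 0xBDB4; add 1 → 0xBDB5.
Split into bytes (most-significant first): BD B5.
Big-endian stores the most-significant byte at the lowest address.
So the memory order matches the most-significant-first order: BD B5.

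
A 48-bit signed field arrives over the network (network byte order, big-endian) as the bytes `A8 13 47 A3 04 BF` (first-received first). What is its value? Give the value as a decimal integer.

-96674216999745

Big-endian stores the most-significant byte at the lowest address.
The bytes are already most-significant first: 0xA81347A304BF.
Top bit is set, so as a signed 48-bit value this is 0xA81347A304BF − 2^48 = -96674216999745.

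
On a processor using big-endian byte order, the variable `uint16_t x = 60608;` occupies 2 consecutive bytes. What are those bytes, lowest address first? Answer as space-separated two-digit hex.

EC C0

60608 in hexadecimal, padded to 16 bits, is 0xECC0.
Split into bytes (most-significant first): EC C0.
In big-endian order the high byte comes first in memory.
So the memory order matches the most-significant-first order: EC C0.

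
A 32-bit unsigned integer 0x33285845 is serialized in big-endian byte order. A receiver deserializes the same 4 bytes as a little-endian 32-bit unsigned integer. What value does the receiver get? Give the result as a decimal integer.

1163405363

Stored big-endian, the bytes at ascending addresses are 33 28 58 45.
Read back as little-endian, the first byte is least significant, giving 0x45582833.
0x45582833 = 1163405363.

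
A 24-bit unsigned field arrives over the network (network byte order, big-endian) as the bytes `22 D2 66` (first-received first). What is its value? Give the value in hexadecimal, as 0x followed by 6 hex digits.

Big-endian: lowest address holds the most-significant byte.
The bytes are already most-significant first: 0x22D266.

0x22D266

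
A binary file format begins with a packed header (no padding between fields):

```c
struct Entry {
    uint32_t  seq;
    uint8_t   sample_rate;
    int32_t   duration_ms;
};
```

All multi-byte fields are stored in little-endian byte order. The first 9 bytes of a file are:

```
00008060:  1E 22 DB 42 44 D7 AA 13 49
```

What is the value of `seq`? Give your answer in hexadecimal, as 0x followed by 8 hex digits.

`seq` is the first field, at byte offset 0, occupying 4 bytes.
Bytes at offsets 0..3: 1E 22 DB 42.
Little-endian: lowest address holds the least-significant byte.
Reassemble most-significant byte first: 42 DB 22 1E → 0x42DB221E.

0x42DB221E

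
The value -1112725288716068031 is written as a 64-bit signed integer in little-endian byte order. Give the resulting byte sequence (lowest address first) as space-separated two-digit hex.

Two's complement of -1112725288716068031 in 64 bits: 1112725288716068031 = 0x0F7131C12E83E4BF; invert → 0xF08ECE3ED17C1B40; add 1 → 0xF08ECE3ED17C1B41.
Split into bytes (most-significant first): F0 8E CE 3E D1 7C 1B 41.
Little-endian: lowest address holds the least-significant byte.
So at ascending addresses the bytes are 41 1B 7C D1 3E CE 8E F0.

41 1B 7C D1 3E CE 8E F0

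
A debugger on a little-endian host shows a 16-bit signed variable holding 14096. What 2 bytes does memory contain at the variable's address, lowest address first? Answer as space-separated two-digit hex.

14096 in hexadecimal, padded to 16 bits, is 0x3710.
Split into bytes (most-significant first): 37 10.
In little-endian order the low byte comes first in memory.
So at ascending addresses the bytes are 10 37.

10 37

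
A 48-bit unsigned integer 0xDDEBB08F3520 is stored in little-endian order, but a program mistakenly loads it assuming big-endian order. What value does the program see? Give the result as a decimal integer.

35414416092125

Stored little-endian, the bytes at ascending addresses are 20 35 8F B0 EB DD.
Read back as big-endian, the last byte is least significant, giving 0x20358FB0EBDD.
0x20358FB0EBDD = 35414416092125.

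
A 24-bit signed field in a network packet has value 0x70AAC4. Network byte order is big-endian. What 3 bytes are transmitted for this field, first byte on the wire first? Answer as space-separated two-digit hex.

70 AA C4

Split into bytes (most-significant first): 70 AA C4.
Big-endian: lowest address holds the most-significant byte.
So the memory order matches the most-significant-first order: 70 AA C4.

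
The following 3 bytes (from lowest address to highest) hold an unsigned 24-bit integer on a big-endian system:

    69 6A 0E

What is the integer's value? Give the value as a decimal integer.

6908430

Big-endian stores the most-significant byte at the lowest address.
The bytes are already most-significant first: 0x696A0E.
0x696A0E = 6908430.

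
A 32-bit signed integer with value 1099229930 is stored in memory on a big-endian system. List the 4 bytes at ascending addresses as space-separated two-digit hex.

1099229930 in hexadecimal, padded to 32 bits, is 0x4184EAEA.
Split into bytes (most-significant first): 41 84 EA EA.
Big-endian: lowest address holds the most-significant byte.
So the memory order matches the most-significant-first order: 41 84 EA EA.

41 84 EA EA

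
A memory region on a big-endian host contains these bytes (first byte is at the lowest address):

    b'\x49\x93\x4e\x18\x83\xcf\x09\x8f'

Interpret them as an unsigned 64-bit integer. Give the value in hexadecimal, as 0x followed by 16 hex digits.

0x49934E1883CF098F

Big-endian stores the most-significant byte at the lowest address.
The bytes are already most-significant first: 0x49934E1883CF098F.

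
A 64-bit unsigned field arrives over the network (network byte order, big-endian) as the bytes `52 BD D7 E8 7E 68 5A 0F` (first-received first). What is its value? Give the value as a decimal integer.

Big-endian: lowest address holds the most-significant byte.
The bytes are already most-significant first: 0x52BDD7E87E685A0F.
0x52BDD7E87E685A0F = 5962158875261557263.

5962158875261557263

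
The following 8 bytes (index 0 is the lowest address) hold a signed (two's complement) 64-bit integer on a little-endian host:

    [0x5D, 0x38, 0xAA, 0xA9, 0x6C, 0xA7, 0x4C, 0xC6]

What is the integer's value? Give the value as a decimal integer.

-4157764270824998819

Little-endian: lowest address holds the least-significant byte.
Reassemble most-significant byte first: C6 4C A7 6C A9 AA 38 5D → 0xC64CA76CA9AA385D.
Top bit is set, so as a signed 64-bit value this is 0xC64CA76CA9AA385D − 2^64 = -4157764270824998819.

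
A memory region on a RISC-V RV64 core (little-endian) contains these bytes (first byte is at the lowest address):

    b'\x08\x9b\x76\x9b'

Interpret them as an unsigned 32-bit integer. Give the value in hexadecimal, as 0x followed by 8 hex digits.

0x9B769B08

In little-endian order the low byte comes first in memory.
Reassemble most-significant byte first: 9B 76 9B 08 → 0x9B769B08.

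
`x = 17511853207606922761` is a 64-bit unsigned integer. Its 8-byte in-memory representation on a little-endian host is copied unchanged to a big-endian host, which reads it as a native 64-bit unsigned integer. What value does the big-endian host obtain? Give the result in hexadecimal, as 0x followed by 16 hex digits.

17511853207606922761 in 64-bit hexadecimal is 0xF30699B5E6320E09.
Stored little-endian, the bytes at ascending addresses are 09 0E 32 E6 B5 99 06 F3.
Read back as big-endian, the last byte is least significant, giving 0x090E32E6B59906F3.

0x090E32E6B59906F3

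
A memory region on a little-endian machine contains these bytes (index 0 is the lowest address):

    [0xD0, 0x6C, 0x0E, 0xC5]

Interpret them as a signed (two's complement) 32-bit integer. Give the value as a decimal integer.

In little-endian order the low byte comes first in memory.
Reassemble most-significant byte first: C5 0E 6C D0 → 0xC50E6CD0.
Top bit is set, so as a signed 32-bit value this is 0xC50E6CD0 − 2^32 = -988910384.

-988910384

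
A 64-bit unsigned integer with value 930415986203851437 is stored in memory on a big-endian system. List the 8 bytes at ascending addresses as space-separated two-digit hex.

0C E9 80 68 EF 06 7A AD

930415986203851437 in hexadecimal, padded to 64 bits, is 0x0CE98068EF067AAD.
Split into bytes (most-significant first): 0C E9 80 68 EF 06 7A AD.
In big-endian order the high byte comes first in memory.
So the memory order matches the most-significant-first order: 0C E9 80 68 EF 06 7A AD.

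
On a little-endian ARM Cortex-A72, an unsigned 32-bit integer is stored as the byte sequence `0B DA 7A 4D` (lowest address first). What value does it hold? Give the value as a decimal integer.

1299896843

Little-endian: lowest address holds the least-significant byte.
Reassemble most-significant byte first: 4D 7A DA 0B → 0x4D7ADA0B.
0x4D7ADA0B = 1299896843.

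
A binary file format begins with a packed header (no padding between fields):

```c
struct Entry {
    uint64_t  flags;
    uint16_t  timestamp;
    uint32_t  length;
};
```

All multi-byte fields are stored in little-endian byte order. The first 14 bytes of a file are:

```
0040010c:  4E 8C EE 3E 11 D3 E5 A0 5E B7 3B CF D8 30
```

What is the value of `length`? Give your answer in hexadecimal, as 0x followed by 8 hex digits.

`length` follows `flags` (8 B), `timestamp` (2 B), so it starts at offset 8 + 2 = 10 and occupies 4 bytes.
Bytes at offsets 10..13: 3B CF D8 30.
Little-endian: lowest address holds the least-significant byte.
Reassemble most-significant byte first: 30 D8 CF 3B → 0x30D8CF3B.

0x30D8CF3B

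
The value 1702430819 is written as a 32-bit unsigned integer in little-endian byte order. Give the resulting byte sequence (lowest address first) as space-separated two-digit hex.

63 08 79 65

1702430819 in hexadecimal, padded to 32 bits, is 0x65790863.
Split into bytes (most-significant first): 65 79 08 63.
Little-endian: lowest address holds the least-significant byte.
So at ascending addresses the bytes are 63 08 79 65.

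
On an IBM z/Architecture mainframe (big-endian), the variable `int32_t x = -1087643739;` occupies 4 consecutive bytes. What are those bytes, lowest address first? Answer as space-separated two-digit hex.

BF 2B DF A5

Two's complement of -1087643739 in 32 bits: 1087643739 = 0x40D4205B; invert → 0xBF2BDFA4; add 1 → 0xBF2BDFA5.
Split into bytes (most-significant first): BF 2B DF A5.
Big-endian stores the most-significant byte at the lowest address.
So the memory order matches the most-significant-first order: BF 2B DF A5.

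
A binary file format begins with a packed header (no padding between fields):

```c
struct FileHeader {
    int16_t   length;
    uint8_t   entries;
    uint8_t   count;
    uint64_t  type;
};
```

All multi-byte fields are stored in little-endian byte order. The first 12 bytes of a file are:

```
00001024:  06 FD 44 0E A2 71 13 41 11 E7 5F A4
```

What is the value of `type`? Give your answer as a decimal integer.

`type` follows `length` (2 B), `entries` (1 B), `count` (1 B), so it starts at offset 2 + 1 + 1 = 4 and occupies 8 bytes.
Bytes at offsets 4..11: A2 71 13 41 11 E7 5F A4.
Little-endian stores the least-significant byte at the lowest address.
Reassemble most-significant byte first: A4 5F E7 11 41 13 71 A2 → 0xA45FE711411371A2.
0xA45FE711411371A2 = 11844439606299947426.

11844439606299947426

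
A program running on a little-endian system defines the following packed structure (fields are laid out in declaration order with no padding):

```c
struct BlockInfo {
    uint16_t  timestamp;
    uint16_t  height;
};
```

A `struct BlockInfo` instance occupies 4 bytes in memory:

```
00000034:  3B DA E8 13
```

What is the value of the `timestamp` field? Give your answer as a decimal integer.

`timestamp` is the first field, at byte offset 0, occupying 2 bytes.
Bytes at offsets 0..1: 3B DA.
In little-endian order the low byte comes first in memory.
Reassemble most-significant byte first: DA 3B → 0xDA3B.
0xDA3B = 55867.

55867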